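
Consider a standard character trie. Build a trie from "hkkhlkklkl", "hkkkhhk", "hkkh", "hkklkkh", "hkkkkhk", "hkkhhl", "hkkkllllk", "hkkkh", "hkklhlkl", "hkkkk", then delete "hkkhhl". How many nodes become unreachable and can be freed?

2

A node on "hkkhhl"'s path can go only if nothing else ends at it or branches off below it.
The suffix "hl" (2 nodes) is used only by "hkkhhl"; the node for "hkkh" still has the child "l", so pruning stops there.
Nodes removed: 2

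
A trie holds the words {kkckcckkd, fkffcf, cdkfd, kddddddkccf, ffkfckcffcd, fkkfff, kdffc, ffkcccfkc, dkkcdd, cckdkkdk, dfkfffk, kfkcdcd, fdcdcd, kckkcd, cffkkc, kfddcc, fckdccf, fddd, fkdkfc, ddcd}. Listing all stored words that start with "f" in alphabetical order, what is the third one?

Words with prefix "f", in lexicographic order: "fckdccf", "fdcdcd", "fddd", "ffkcccfkc", "ffkfckcffcd", "fkdkfc", "fkffcf", "fkkfff"
Position 3: fddd

fddd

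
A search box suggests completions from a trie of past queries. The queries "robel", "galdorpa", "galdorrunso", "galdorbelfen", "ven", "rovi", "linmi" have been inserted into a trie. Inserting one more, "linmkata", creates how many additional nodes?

Walking "linmkata" from the root, the first 4 characters ("linm") follow existing edges; "k" is the first miss.
So 8 − 4 = 4 new nodes.

4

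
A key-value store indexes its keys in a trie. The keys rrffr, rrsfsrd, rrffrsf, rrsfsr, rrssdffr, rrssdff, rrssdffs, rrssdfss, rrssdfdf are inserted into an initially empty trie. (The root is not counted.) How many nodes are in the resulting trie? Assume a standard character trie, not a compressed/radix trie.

22

Count nodes per top-level branch (shared prefixes stored once):
  'r'-branch (rrffr, rrffrsf, rrsfsr, rrsfsrd, rrssdfdf, rrssdff, rrssdffr, rrssdffs, rrssdfss): 22 nodes
Sum: 22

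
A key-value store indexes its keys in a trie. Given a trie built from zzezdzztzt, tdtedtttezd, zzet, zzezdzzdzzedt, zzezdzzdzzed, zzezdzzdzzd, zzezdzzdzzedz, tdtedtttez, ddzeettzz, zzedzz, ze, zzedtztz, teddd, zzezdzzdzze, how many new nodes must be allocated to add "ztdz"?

3

The longest prefix of "ztdz" already in the trie is "z" (length 1).
So 4 − 1 = 3 new nodes.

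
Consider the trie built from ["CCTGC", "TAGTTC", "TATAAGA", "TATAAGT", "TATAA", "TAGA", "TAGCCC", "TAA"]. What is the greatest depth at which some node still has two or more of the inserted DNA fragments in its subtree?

6

Equivalently: take the maximum, over all pairs, of their longest common prefix length.
e.g. "TATAAGA" and "TATAAGT" share the prefix "TATAAG" of length 6; no pair shares a longer one.
Longest shared-prefix length: 6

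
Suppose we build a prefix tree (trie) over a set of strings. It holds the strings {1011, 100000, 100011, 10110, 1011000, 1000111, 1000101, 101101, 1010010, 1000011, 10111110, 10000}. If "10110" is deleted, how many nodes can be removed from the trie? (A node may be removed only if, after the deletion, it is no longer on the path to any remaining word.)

Walk "10110" from the leaf back toward the root, removing each node that no remaining word uses.
Every node on "10110" is still needed (e.g. by "1011000"), so nothing is freed.
Nodes removed: 0

0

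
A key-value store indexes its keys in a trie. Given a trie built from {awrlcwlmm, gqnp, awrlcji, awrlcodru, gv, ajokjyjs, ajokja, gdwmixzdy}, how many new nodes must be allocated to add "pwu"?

3

Nothing in the trie begins with "p"; the whole of "pwu" is new.
3 − 0 = 3 new nodes.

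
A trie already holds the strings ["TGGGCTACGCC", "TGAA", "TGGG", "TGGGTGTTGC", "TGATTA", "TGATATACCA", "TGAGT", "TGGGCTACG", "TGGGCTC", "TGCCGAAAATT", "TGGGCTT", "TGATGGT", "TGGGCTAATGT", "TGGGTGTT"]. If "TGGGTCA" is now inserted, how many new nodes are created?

"TGGGT" is already a path in the trie; the remaining "CA" must be added.
So 7 − 5 = 2 new nodes.

2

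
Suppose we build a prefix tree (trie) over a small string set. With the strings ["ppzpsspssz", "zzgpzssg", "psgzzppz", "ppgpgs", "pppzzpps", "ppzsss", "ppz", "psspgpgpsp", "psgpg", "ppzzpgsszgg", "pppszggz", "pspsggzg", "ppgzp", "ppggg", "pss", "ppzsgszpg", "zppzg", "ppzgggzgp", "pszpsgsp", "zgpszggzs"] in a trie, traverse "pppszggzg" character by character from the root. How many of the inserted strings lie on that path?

1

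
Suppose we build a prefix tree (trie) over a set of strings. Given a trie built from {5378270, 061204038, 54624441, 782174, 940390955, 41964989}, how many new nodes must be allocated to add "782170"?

1

"78217" is already a path in the trie; the remaining "0" must be added.
So 6 − 5 = 1 new nodes.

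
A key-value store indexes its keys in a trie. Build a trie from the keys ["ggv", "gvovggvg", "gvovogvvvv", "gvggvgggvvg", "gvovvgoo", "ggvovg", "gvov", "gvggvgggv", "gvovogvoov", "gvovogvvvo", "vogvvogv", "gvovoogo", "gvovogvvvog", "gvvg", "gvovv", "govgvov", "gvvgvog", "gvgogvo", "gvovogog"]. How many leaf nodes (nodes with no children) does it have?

Leaves are exactly the stored words that no other stored word extends.
Those words: "ggvovg", "govgvov", "gvggvgggvvg", "gvgogvo", "gvovggvg", "gvovogog", "gvovogvoov", "gvovogvvvog", "gvovogvvvv", "gvovoogo", "gvovvgoo", "gvvgvog", "vogvvogv"
Leaf count: 13

13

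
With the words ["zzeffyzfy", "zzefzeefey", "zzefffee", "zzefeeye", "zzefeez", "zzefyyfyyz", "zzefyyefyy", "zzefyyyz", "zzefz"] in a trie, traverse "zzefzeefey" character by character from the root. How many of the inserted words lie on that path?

Check each prefix of "zzefzeefey" against the stored set — each match is an end-marker on the path.
Prefixes of the query that are stored words: "zzefz", "zzefzeefey"
Count: 2

2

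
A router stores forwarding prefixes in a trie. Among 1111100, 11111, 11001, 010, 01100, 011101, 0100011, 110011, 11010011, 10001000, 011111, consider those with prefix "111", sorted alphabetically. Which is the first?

11111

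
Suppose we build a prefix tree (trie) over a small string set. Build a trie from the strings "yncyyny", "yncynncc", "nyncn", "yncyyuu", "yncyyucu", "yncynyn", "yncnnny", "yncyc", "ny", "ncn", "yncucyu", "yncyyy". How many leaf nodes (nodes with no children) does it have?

11

A leaf is a node with no children — equivalently, the end of a word that is not a proper prefix of any other stored word.
Those words: "ncn", "nyncn", "yncnnny", "yncucyu", "yncyc", "yncynncc", "yncynyn", "yncyyny", "yncyyucu", "yncyyuu", "yncyyy"
Leaf count: 11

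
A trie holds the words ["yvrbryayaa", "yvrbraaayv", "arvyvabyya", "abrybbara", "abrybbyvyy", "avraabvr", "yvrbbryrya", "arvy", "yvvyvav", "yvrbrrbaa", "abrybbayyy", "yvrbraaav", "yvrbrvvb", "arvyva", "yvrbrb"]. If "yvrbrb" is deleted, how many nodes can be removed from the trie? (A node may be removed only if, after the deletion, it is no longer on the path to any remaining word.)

1

Walk "yvrbrb" from the leaf back toward the root, removing each node that no remaining word uses.
The suffix "b" (1 node) is used only by "yvrbrb"; the node for "yvrbr" still has the child "y", so pruning stops there.
Nodes removed: 1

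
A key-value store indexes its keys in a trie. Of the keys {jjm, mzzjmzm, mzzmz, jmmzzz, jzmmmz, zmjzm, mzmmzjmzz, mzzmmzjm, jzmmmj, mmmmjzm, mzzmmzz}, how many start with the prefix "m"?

6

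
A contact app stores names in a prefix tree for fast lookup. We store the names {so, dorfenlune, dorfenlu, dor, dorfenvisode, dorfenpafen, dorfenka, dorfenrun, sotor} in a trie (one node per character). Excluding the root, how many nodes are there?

31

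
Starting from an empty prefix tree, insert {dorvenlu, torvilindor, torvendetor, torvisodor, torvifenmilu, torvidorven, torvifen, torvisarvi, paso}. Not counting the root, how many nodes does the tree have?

Trace insertions, counting only characters that open a new branch:
  "dorvenlu" → 8 new (d, o, r, v, e, n, l, u)
  "torvilindor" → 11 new (t, o, r, v, i, l, i, n, d, o, r)
  "torvendetor" → prefix "torv" already present; 7 new (e, n, d, e, t, o, r)
  "torvisodor" → prefix "torvi" already present; 5 new (s, o, d, o, r)
  "torvifenmilu" → prefix "torvi" already present; 7 new (f, e, n, m, i, l, u)
  "torvidorven" → prefix "torvi" already present; 6 new (d, o, r, v, e, n)
  "torvifen" → prefix "torvifen" already present; 0 new (none)
  "torvisarvi" → prefix "torvis" already present; 4 new (a, r, v, i)
  "paso" → 4 new (p, a, s, o)
Total nodes = 8 + 11 + 7 + 5 + 7 + 6 + 0 + 4 + 4 = 52

52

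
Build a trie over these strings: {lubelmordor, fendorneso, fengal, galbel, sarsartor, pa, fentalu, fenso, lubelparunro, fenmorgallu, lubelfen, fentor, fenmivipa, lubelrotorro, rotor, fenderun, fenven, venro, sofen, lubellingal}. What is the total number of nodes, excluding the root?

106

Trace insertions, counting only characters that open a new branch:
  "lubelmordor" → 11 new (l, u, b, e, l, m, o, r, d, o, r)
  "fendorneso" → 10 new (f, e, n, d, o, r, n, e, s, o)
  "fengal" → prefix "fen" already present; 3 new (g, a, l)
  "galbel" → 6 new (g, a, l, b, e, l)
  "sarsartor" → 9 new (s, a, r, s, a, r, t, o, r)
  "pa" → 2 new (p, a)
  "fentalu" → prefix "fen" already present; 4 new (t, a, l, u)
  "fenso" → prefix "fen" already present; 2 new (s, o)
  "lubelparunro" → prefix "lubel" already present; 7 new (p, a, r, u, n, r, o)
  "fenmorgallu" → prefix "fen" already present; 8 new (m, o, r, g, a, l, l, u)
  "lubelfen" → prefix "lubel" already present; 3 new (f, e, n)
  "fentor" → prefix "fent" already present; 2 new (o, r)
  "fenmivipa" → prefix "fenm" already present; 5 new (i, v, i, p, a)
  "lubelrotorro" → prefix "lubel" already present; 7 new (r, o, t, o, r, r, o)
  "rotor" → 5 new (r, o, t, o, r)
  "fenderun" → prefix "fend" already present; 4 new (e, r, u, n)
  "fenven" → prefix "fen" already present; 3 new (v, e, n)
  "venro" → 5 new (v, e, n, r, o)
  "sofen" → prefix "s" already present; 4 new (o, f, e, n)
  "lubellingal" → prefix "lubel" already present; 6 new (l, i, n, g, a, l)
Total nodes = 11 + 10 + 3 + 6 + 9 + 2 + 4 + 2 + 7 + 8 + 3 + 2 + 5 + 7 + 5 + 4 + 3 + 5 + 4 + 6 = 106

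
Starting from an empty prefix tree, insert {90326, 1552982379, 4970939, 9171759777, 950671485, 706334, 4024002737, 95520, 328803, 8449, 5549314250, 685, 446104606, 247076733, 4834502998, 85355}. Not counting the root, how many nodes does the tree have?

Insert word by word; a character creates a node only if that edge doesn't already exist:
  "90326" → 5 new (9, 0, 3, 2, 6)
  "1552982379" → 10 new (1, 5, 5, 2, 9, 8, 2, 3, 7, 9)
  "4970939" → 7 new (4, 9, 7, 0, 9, 3, 9)
  "9171759777" → prefix "9" already present; 9 new (1, 7, 1, 7, 5, 9, 7, 7, 7)
  "950671485" → prefix "9" already present; 8 new (5, 0, 6, 7, 1, 4, 8, 5)
  "706334" → 6 new (7, 0, 6, 3, 3, 4)
  "4024002737" → prefix "4" already present; 9 new (0, 2, 4, 0, 0, 2, 7, 3, 7)
  "95520" → prefix "95" already present; 3 new (5, 2, 0)
  "328803" → 6 new (3, 2, 8, 8, 0, 3)
  "8449" → 4 new (8, 4, 4, 9)
  "5549314250" → 10 new (5, 5, 4, 9, 3, 1, 4, 2, 5, 0)
  "685" → 3 new (6, 8, 5)
  "446104606" → prefix "4" already present; 8 new (4, 6, 1, 0, 4, 6, 0, 6)
  "247076733" → 9 new (2, 4, 7, 0, 7, 6, 7, 3, 3)
  "4834502998" → prefix "4" already present; 9 new (8, 3, 4, 5, 0, 2, 9, 9, 8)
  "85355" → prefix "8" already present; 4 new (5, 3, 5, 5)
Total nodes = 5 + 10 + 7 + 9 + 8 + 6 + 9 + 3 + 6 + 4 + 10 + 3 + 8 + 9 + 9 + 4 = 110

110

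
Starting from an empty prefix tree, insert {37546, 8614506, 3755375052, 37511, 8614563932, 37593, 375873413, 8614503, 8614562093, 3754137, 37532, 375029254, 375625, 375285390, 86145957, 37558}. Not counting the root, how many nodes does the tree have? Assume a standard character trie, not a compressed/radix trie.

63

For each word, the new-node count is its length minus the longest prefix already in the trie:
  "37546" → 5 new (3, 7, 5, 4, 6)
  "8614506" → 7 new (8, 6, 1, 4, 5, 0, 6)
  "3755375052" → prefix "375" already present; 7 new (5, 3, 7, 5, 0, 5, 2)
  "37511" → prefix "375" already present; 2 new (1, 1)
  "8614563932" → prefix "86145" already present; 5 new (6, 3, 9, 3, 2)
  "37593" → prefix "375" already present; 2 new (9, 3)
  "375873413" → prefix "375" already present; 6 new (8, 7, 3, 4, 1, 3)
  "8614503" → prefix "861450" already present; 1 new (3)
  "8614562093" → prefix "861456" already present; 4 new (2, 0, 9, 3)
  "3754137" → prefix "3754" already present; 3 new (1, 3, 7)
  "37532" → prefix "375" already present; 2 new (3, 2)
  "375029254" → prefix "375" already present; 6 new (0, 2, 9, 2, 5, 4)
  "375625" → prefix "375" already present; 3 new (6, 2, 5)
  "375285390" → prefix "375" already present; 6 new (2, 8, 5, 3, 9, 0)
  "86145957" → prefix "86145" already present; 3 new (9, 5, 7)
  "37558" → prefix "3755" already present; 1 new (8)
Total nodes = 5 + 7 + 7 + 2 + 5 + 2 + 6 + 1 + 4 + 3 + 2 + 6 + 3 + 6 + 3 + 1 = 63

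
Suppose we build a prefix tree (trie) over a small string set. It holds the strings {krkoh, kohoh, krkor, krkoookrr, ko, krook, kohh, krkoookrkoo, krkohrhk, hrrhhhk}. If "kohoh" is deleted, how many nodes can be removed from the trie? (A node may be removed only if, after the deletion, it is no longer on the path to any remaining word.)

Walk "kohoh" from the leaf back toward the root, removing each node that no remaining word uses.
The suffix "oh" (2 nodes) is used only by "kohoh"; the node for "koh" still has the child "h", so pruning stops there.
Nodes removed: 2

2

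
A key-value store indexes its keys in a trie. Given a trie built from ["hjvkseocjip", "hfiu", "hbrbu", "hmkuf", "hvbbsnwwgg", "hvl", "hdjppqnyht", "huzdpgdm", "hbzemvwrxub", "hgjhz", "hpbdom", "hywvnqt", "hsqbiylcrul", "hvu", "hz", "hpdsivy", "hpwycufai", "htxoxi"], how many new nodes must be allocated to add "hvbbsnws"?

1

"hvbbsnw" is already a path in the trie; the remaining "s" must be added.
Each of the 1 remaining characters creates one node.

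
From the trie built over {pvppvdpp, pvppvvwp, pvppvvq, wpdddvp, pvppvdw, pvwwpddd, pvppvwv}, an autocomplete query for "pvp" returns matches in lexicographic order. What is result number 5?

Words with prefix "pvp", in lexicographic order: "pvppvdpp", "pvppvdw", "pvppvvq", "pvppvvwp", "pvppvwv"
The 5th is pvppvwv.

pvppvwv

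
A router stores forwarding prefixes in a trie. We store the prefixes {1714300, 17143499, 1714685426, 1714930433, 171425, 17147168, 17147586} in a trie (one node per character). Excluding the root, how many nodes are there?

31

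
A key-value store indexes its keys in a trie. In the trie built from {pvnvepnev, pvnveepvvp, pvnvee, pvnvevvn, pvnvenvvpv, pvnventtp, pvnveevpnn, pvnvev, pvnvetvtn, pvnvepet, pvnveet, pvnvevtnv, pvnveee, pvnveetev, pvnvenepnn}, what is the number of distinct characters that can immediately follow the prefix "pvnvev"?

The children of the "pvnvev" node are the distinct next characters among strings starting with "pvnvev".
Characters that immediately follow "pvnvev" among the stored strings: {t, v}.
That node has 2 child edges.

2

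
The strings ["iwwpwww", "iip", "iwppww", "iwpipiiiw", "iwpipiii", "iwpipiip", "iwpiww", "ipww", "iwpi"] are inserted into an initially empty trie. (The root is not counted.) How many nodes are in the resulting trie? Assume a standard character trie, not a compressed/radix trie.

25

For each word, the new-node count is its length minus the longest prefix already in the trie:
  "iwwpwww" → 7 new (i, w, w, p, w, w, w)
  "iip" → prefix "i" already present; 2 new (i, p)
  "iwppww" → prefix "iw" already present; 4 new (p, p, w, w)
  "iwpipiiiw" → prefix "iwp" already present; 6 new (i, p, i, i, i, w)
  "iwpipiii" → prefix "iwpipiii" already present; 0 new (none)
  "iwpipiip" → prefix "iwpipii" already present; 1 new (p)
  "iwpiww" → prefix "iwpi" already present; 2 new (w, w)
  "ipww" → prefix "i" already present; 3 new (p, w, w)
  "iwpi" → prefix "iwpi" already present; 0 new (none)
Total nodes = 7 + 2 + 4 + 6 + 0 + 1 + 2 + 3 + 0 = 25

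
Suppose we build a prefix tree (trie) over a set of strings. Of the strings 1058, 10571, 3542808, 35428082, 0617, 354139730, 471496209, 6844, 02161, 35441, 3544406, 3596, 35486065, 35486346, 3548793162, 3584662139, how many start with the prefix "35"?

Filter for entries beginning with "35":
Words under "35": 354139730, 3542808, 35428082, 35441, 3544406, 35486065, 35486346, 3548793162, 3584662139, 3596
Count: 10

10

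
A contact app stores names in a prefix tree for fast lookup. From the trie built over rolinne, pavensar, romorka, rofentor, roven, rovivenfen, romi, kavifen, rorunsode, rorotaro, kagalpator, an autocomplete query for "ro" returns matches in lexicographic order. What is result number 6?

rorunsode

DFS of the "ro" subtree visits, in order: "rofentor", "rolinne", "romi", "romorka", "rorotaro", "rorunsode", "roven", "rovivenfen"
Position 6: rorunsode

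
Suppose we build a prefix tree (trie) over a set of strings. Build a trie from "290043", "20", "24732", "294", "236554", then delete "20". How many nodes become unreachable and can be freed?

After clearing the end-marker at "20", prune upward until reaching a node still needed by another word.
The suffix "0" (1 node) is used only by "20"; the node for "2" still has the child "9", so pruning stops there.
Nodes removed: 1

1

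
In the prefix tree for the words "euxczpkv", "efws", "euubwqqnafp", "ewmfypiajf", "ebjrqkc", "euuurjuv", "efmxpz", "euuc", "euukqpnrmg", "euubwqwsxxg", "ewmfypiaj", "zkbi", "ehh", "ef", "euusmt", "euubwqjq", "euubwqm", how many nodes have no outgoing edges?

Leaves are exactly the stored words that no other stored word extends.
Those words: "ebjrqkc", "efmxpz", "efws", "ehh", "euubwqjq", "euubwqm", "euubwqqnafp", "euubwqwsxxg", "euuc", "euukqpnrmg", "euusmt", "euuurjuv", "euxczpkv", "ewmfypiajf", "zkbi"
Leaf count: 15

15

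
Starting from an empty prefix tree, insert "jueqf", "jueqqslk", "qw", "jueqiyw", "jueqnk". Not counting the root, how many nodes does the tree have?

Count nodes per top-level branch (shared prefixes stored once):
  'j'-branch (jueqf, jueqiyw, jueqnk, jueqqslk): 14 nodes
  'q'-branch (qw): 2 nodes
Sum: 16

16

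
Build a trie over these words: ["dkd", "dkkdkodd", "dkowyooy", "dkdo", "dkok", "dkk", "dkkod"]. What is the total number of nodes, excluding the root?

19

Trie structure (* marks end of a word):
(root)
└─ d
   └─ k
      ├─ d *
      │  └─ o *
      ├─ k *
      │  ├─ d
      │  │  └─ k
      │  │     └─ o
      │  │        └─ d
      │  │           └─ d *
      │  └─ o
      │     └─ d *
      └─ o
         ├─ k *
         └─ w
            └─ y
               └─ o
                  └─ o
                     └─ y *
Counting every labelled node above: 19.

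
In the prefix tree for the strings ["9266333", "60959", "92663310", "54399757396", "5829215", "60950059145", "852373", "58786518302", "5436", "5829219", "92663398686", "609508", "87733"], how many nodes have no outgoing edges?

A leaf is a node with no children — equivalently, the end of a word that is not a proper prefix of any other stored word.
Those words: "5436", "54399757396", "5829215", "5829219", "58786518302", "60950059145", "609508", "60959", "852373", "87733", "92663310", "9266333", "92663398686"
Leaf count: 13

13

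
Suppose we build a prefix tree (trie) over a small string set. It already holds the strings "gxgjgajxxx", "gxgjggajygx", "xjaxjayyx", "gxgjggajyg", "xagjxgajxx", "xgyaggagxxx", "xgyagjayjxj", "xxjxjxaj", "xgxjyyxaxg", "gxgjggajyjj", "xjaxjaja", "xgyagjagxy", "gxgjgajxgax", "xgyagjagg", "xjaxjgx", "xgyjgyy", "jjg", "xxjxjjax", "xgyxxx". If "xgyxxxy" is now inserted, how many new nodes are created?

The longest prefix of "xgyxxxy" already in the trie is "xgyxxx" (length 6).
Each of the 1 remaining characters creates one node.

1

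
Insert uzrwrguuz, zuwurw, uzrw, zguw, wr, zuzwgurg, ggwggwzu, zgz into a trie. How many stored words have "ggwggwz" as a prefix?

Filter for entries beginning with "ggwggwz":
Words under "ggwggwz": ggwggwzu
Count: 1

1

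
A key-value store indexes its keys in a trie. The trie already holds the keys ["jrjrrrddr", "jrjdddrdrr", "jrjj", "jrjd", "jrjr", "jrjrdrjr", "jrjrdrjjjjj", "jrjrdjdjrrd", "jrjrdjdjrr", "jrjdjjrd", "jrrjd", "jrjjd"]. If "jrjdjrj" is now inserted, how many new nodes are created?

Walking "jrjdjrj" from the root, the first 5 characters ("jrjdj") follow existing edges; "r" is the first miss.
New nodes needed: |"jrjdjrj"| − 5 = 7 − 5 = 2.

2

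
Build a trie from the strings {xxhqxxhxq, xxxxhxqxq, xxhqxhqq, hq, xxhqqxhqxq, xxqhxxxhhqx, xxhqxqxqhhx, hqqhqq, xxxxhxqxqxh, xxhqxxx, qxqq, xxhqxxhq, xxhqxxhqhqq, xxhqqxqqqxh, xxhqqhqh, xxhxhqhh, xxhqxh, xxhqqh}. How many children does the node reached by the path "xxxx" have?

Walk "xxxx" from the root, arriving at one node.
Characters that immediately follow "xxxx" among the stored strings: {h}.
That node has 1 child edge.

1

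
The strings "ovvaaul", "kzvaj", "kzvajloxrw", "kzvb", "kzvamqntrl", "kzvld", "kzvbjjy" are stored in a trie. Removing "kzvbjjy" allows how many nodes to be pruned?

Walk "kzvbjjy" from the leaf back toward the root, removing each node that no remaining word uses.
The suffix "jjy" (3 nodes) is used only by "kzvbjjy"; "kzvb" is itself a stored word, so pruning stops there.
Nodes removed: 3

3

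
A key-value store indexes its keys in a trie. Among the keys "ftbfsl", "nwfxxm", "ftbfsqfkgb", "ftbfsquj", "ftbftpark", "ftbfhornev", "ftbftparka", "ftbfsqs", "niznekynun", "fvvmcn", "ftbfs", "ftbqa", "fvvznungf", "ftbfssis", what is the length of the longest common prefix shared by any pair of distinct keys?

9

The deepest shared node is where two words last agree before diverging.
"ftbftpark" and "ftbftparka" agree on "ftbftpark" (9 characters) before diverging; nothing deeper is shared.
Longest shared-prefix length: 9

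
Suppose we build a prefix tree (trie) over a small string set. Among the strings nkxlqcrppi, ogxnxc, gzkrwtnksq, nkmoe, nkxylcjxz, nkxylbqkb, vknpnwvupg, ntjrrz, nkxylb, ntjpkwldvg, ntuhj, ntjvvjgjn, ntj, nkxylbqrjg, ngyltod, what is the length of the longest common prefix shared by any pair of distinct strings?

7

Look for the deepest trie node that still has at least two words in its subtree.
e.g. "nkxylbqkb" and "nkxylbqrjg" share the prefix "nkxylbq" of length 7; no pair shares a longer one.
Longest shared-prefix length: 7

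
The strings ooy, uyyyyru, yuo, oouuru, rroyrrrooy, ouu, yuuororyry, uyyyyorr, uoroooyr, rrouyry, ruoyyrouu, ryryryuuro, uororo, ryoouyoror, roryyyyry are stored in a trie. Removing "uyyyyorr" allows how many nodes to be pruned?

Walk "uyyyyorr" from the leaf back toward the root, removing each node that no remaining word uses.
The suffix "orr" (3 nodes) is used only by "uyyyyorr"; the node for "uyyyy" still has the child "r", so pruning stops there.
Nodes removed: 3

3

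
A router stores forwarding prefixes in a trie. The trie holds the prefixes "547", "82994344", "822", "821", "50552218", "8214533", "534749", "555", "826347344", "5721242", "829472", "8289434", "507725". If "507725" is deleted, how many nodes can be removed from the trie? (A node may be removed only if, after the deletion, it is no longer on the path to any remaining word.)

4

After clearing the end-marker at "507725", prune upward until reaching a node still needed by another word.
The suffix "7725" (4 nodes) is used only by "507725"; the node for "50" still has the child "5", so pruning stops there.
Nodes removed: 4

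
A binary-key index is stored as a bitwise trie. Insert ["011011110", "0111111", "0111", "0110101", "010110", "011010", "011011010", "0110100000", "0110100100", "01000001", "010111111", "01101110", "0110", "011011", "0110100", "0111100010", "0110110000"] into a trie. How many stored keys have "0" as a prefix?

Walk to "0"; the words in its subtree are exactly those with that prefix.
Matches: "01000001", "010110", "010111111", "0110", "011010", "0110100", "0110100000", "0110100100", "0110101", "011011", "0110110000", "011011010", "01101110", "011011110", "0111", "0111100010", "0111111"
Count: 17

17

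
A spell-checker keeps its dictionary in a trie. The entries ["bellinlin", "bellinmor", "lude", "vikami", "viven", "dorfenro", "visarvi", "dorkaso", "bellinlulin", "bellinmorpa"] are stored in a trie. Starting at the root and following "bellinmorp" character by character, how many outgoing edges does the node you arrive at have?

Follow the path "bellinmorp" to its node, then look at its outgoing edges.
Characters that immediately follow "bellinmorp" among the stored strings: {a}.
That node has 1 child edge.

1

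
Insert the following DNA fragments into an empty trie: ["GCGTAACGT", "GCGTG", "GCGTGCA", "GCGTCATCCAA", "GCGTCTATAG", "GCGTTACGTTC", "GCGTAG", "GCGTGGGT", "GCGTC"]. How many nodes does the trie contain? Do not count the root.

35

Trace insertions, counting only characters that open a new branch:
  "GCGTAACGT" → 9 new (G, C, G, T, A, A, C, G, T)
  "GCGTG" → prefix "GCGT" already present; 1 new (G)
  "GCGTGCA" → prefix "GCGTG" already present; 2 new (C, A)
  "GCGTCATCCAA" → prefix "GCGT" already present; 7 new (C, A, T, C, C, A, A)
  "GCGTCTATAG" → prefix "GCGTC" already present; 5 new (T, A, T, A, G)
  "GCGTTACGTTC" → prefix "GCGT" already present; 7 new (T, A, C, G, T, T, C)
  "GCGTAG" → prefix "GCGTA" already present; 1 new (G)
  "GCGTGGGT" → prefix "GCGTG" already present; 3 new (G, G, T)
  "GCGTC" → prefix "GCGTC" already present; 0 new (none)
Total nodes = 9 + 1 + 2 + 7 + 5 + 7 + 1 + 3 + 0 = 35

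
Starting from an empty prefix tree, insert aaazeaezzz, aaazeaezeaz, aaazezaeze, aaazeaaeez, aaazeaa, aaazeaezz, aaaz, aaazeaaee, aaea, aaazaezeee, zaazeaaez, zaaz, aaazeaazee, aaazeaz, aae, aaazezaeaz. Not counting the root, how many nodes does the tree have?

Insert word by word; a character creates a node only if that edge doesn't already exist:
  "aaazeaezzz" → 10 new (a, a, a, z, e, a, e, z, z, z)
  "aaazeaezeaz" → prefix "aaazeaez" already present; 3 new (e, a, z)
  "aaazezaeze" → prefix "aaaze" already present; 5 new (z, a, e, z, e)
  "aaazeaaeez" → prefix "aaazea" already present; 4 new (a, e, e, z)
  "aaazeaa" → prefix "aaazeaa" already present; 0 new (none)
  "aaazeaezz" → prefix "aaazeaezz" already present; 0 new (none)
  "aaaz" → prefix "aaaz" already present; 0 new (none)
  "aaazeaaee" → prefix "aaazeaaee" already present; 0 new (none)
  "aaea" → prefix "aa" already present; 2 new (e, a)
  "aaazaezeee" → prefix "aaaz" already present; 6 new (a, e, z, e, e, e)
  "zaazeaaez" → 9 new (z, a, a, z, e, a, a, e, z)
  "zaaz" → prefix "zaaz" already present; 0 new (none)
  "aaazeaazee" → prefix "aaazeaa" already present; 3 new (z, e, e)
  "aaazeaz" → prefix "aaazea" already present; 1 new (z)
  "aae" → prefix "aae" already present; 0 new (none)
  "aaazezaeaz" → prefix "aaazezae" already present; 2 new (a, z)
Total nodes = 10 + 3 + 5 + 4 + 0 + 0 + 0 + 0 + 2 + 6 + 9 + 0 + 3 + 1 + 0 + 2 = 45

45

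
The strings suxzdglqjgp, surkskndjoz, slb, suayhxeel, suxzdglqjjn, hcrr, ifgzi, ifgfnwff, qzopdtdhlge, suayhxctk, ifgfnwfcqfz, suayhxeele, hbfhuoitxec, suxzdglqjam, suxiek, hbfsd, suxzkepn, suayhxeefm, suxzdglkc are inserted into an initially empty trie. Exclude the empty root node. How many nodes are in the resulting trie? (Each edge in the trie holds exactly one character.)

89

Count nodes per top-level branch (shared prefixes stored once):
  'h'-branch (hbfhuoitxec, hbfsd, hcrr): 16 nodes
  'i'-branch (ifgfnwfcqfz, ifgfnwff, ifgzi): 14 nodes
  'q'-branch (qzopdtdhlge): 11 nodes
  's'-branch (slb, suayhxctk, suayhxeefm, suayhxeel, suayhxeele, surkskndjoz, suxiek, suxzdglkc, suxzdglqjam, suxzdglqjgp, suxzdglqjjn, suxzkepn): 48 nodes
Sum: 89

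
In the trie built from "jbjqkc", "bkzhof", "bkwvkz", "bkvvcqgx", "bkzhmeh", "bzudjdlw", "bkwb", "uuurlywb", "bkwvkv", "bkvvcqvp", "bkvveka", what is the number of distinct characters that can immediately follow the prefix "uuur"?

1

Walk "uuur" from the root, arriving at one node.
Distinct next characters after "uuur": l.
That node has 1 child edge.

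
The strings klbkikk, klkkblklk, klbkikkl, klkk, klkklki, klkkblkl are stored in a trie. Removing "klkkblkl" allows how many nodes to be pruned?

A node on "klkkblkl"'s path can go only if nothing else ends at it or branches off below it.
Every node on "klkkblkl" is still needed (e.g. by "klkkblklk"), so nothing is freed.
Nodes removed: 0

0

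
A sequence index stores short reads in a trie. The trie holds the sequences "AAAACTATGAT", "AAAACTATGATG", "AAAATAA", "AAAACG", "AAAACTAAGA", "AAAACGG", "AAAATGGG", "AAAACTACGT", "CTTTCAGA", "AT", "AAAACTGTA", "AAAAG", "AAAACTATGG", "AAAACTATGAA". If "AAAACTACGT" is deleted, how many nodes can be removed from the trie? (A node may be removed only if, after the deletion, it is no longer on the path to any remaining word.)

3

Walk "AAAACTACGT" from the leaf back toward the root, removing each node that no remaining word uses.
The suffix "CGT" (3 nodes) is used only by "AAAACTACGT"; the node for "AAAACTA" still has the child "T", so pruning stops there.
Nodes removed: 3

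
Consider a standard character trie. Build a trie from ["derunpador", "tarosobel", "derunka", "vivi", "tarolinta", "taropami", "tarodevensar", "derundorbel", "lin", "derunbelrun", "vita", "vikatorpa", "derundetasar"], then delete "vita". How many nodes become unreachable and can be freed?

2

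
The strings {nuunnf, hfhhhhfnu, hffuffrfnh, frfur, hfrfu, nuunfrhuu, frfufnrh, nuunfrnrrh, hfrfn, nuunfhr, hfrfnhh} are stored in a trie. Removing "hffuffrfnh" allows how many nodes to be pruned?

8

A node on "hffuffrfnh"'s path can go only if nothing else ends at it or branches off below it.
The suffix "fuffrfnh" (8 nodes) is used only by "hffuffrfnh"; the node for "hf" still has the child "h", so pruning stops there.
Nodes removed: 8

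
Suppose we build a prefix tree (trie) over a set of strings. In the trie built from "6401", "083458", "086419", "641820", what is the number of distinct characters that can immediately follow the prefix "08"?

2

Walk "08" from the root, arriving at one node.
Characters that immediately follow "08" among the stored strings: {3, 6}.
That node has 2 child edges.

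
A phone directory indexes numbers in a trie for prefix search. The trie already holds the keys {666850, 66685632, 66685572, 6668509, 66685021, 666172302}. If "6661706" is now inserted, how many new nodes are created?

2

"66617" is already a path in the trie; the remaining "06" must be added.
So 7 − 5 = 2 new nodes.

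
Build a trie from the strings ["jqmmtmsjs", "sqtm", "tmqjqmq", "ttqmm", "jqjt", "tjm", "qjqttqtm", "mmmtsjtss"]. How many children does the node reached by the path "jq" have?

2

Walk "jq" from the root, arriving at one node.
Characters that immediately follow "jq" among the stored strings: {j, m}.
That node has 2 child edges.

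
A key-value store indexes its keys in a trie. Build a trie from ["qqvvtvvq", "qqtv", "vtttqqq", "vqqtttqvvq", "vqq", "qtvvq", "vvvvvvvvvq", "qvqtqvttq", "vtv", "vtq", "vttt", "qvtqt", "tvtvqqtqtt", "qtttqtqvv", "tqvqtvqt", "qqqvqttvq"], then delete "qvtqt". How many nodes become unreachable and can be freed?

A node on "qvtqt"'s path can go only if nothing else ends at it or branches off below it.
The suffix "tqt" (3 nodes) is used only by "qvtqt"; the node for "qv" still has the child "q", so pruning stops there.
Nodes removed: 3

3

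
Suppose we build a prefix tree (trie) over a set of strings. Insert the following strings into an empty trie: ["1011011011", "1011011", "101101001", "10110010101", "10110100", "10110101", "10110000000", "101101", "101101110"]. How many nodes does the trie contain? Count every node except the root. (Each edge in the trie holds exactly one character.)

27

For each word, the new-node count is its length minus the longest prefix already in the trie:
  "1011011011" → 10 new (1, 0, 1, 1, 0, 1, 1, 0, 1, 1)
  "1011011" → prefix "1011011" already present; 0 new (none)
  "101101001" → prefix "101101" already present; 3 new (0, 0, 1)
  "10110010101" → prefix "10110" already present; 6 new (0, 1, 0, 1, 0, 1)
  "10110100" → prefix "10110100" already present; 0 new (none)
  "10110101" → prefix "1011010" already present; 1 new (1)
  "10110000000" → prefix "101100" already present; 5 new (0, 0, 0, 0, 0)
  "101101" → prefix "101101" already present; 0 new (none)
  "101101110" → prefix "1011011" already present; 2 new (1, 0)
Total nodes = 10 + 0 + 3 + 6 + 0 + 1 + 5 + 0 + 2 = 27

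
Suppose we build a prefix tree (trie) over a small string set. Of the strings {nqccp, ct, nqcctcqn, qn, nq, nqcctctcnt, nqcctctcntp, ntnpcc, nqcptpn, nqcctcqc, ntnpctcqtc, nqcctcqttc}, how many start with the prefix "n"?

10

Walk to "n"; the words in its subtree are exactly those with that prefix.
Matches: "nq", "nqccp", "nqcctcqc", "nqcctcqn", "nqcctcqttc", "nqcctctcnt", "nqcctctcntp", "nqcptpn", "ntnpcc", "ntnpctcqtc"
Count: 10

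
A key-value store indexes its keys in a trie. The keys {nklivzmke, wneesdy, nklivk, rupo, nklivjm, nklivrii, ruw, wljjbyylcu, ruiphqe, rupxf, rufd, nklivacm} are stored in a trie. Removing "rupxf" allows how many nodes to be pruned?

A node on "rupxf"'s path can go only if nothing else ends at it or branches off below it.
The suffix "xf" (2 nodes) is used only by "rupxf"; the node for "rup" still has the child "o", so pruning stops there.
Nodes removed: 2

2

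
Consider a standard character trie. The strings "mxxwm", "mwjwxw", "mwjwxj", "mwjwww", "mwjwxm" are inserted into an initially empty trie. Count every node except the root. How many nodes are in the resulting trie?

14

For each word, the new-node count is its length minus the longest prefix already in the trie:
  "mxxwm" → 5 new (m, x, x, w, m)
  "mwjwxw" → prefix "m" already present; 5 new (w, j, w, x, w)
  "mwjwxj" → prefix "mwjwx" already present; 1 new (j)
  "mwjwww" → prefix "mwjw" already present; 2 new (w, w)
  "mwjwxm" → prefix "mwjwx" already present; 1 new (m)
Total nodes = 5 + 5 + 1 + 2 + 1 = 14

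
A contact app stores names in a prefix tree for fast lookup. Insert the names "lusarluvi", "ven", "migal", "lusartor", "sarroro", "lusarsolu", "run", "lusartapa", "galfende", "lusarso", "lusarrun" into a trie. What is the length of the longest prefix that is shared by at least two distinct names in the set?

7

Equivalently: take the maximum, over all pairs, of their longest common prefix length.
e.g. "lusarso" and "lusarsolu" share the prefix "lusarso" of length 7; no pair shares a longer one.
Longest shared-prefix length: 7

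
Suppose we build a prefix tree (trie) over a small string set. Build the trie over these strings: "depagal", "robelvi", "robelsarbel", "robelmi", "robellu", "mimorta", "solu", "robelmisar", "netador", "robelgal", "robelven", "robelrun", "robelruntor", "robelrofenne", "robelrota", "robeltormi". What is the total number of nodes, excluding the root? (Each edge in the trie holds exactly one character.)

69

For each word, the new-node count is its length minus the longest prefix already in the trie:
  "depagal" → 7 new (d, e, p, a, g, a, l)
  "robelvi" → 7 new (r, o, b, e, l, v, i)
  "robelsarbel" → prefix "robel" already present; 6 new (s, a, r, b, e, l)
  "robelmi" → prefix "robel" already present; 2 new (m, i)
  "robellu" → prefix "robel" already present; 2 new (l, u)
  "mimorta" → 7 new (m, i, m, o, r, t, a)
  "solu" → 4 new (s, o, l, u)
  "robelmisar" → prefix "robelmi" already present; 3 new (s, a, r)
  "netador" → 7 new (n, e, t, a, d, o, r)
  "robelgal" → prefix "robel" already present; 3 new (g, a, l)
  "robelven" → prefix "robelv" already present; 2 new (e, n)
  "robelrun" → prefix "robel" already present; 3 new (r, u, n)
  "robelruntor" → prefix "robelrun" already present; 3 new (t, o, r)
  "robelrofenne" → prefix "robelr" already present; 6 new (o, f, e, n, n, e)
  "robelrota" → prefix "robelro" already present; 2 new (t, a)
  "robeltormi" → prefix "robel" already present; 5 new (t, o, r, m, i)
Total nodes = 7 + 7 + 6 + 2 + 2 + 7 + 4 + 3 + 7 + 3 + 2 + 3 + 3 + 6 + 2 + 5 = 69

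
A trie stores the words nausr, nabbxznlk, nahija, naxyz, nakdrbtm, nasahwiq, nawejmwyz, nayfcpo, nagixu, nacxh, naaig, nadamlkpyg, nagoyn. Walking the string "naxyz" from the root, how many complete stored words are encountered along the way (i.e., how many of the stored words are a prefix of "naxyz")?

Traverse "naxyz" character by character; count nodes along the way that are marked as word ends.
Prefixes of the query that are stored words: "naxyz"
Count: 1

1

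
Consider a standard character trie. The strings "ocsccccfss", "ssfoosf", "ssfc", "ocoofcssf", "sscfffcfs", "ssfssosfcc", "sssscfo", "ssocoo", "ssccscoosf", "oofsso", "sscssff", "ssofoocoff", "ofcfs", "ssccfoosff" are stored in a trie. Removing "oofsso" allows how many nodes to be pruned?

5

After clearing the end-marker at "oofsso", prune upward until reaching a node still needed by another word.
The suffix "ofsso" (5 nodes) is used only by "oofsso"; the node for "o" still has the child "c", so pruning stops there.
Nodes removed: 5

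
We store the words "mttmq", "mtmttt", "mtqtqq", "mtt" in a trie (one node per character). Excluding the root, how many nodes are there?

13

Trie structure (* marks end of a word):
(root)
└─ m
   └─ t
      ├─ m
      │  └─ t
      │     └─ t
      │        └─ t *
      ├─ q
      │  └─ t
      │     └─ q
      │        └─ q *
      └─ t *
         └─ m
            └─ q *
Counting every labelled node above: 13.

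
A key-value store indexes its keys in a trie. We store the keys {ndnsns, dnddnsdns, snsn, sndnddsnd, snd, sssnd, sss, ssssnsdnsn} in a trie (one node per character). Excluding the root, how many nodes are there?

37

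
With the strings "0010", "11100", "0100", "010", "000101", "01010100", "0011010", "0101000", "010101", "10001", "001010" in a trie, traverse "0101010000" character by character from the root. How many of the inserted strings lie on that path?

3

Traverse "0101010000" character by character; count nodes along the way that are marked as word ends.
Prefixes of the query that are stored words: "010", "010101", "01010100"
Count: 3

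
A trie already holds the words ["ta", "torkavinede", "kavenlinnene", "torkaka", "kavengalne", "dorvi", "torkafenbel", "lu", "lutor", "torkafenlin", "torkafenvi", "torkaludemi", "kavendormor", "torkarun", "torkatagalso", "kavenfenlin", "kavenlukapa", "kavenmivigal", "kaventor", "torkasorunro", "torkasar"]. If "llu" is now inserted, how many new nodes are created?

"l" is already a path in the trie; the remaining "lu" must be added.
New nodes needed: |"llu"| − 1 = 3 − 1 = 2.

2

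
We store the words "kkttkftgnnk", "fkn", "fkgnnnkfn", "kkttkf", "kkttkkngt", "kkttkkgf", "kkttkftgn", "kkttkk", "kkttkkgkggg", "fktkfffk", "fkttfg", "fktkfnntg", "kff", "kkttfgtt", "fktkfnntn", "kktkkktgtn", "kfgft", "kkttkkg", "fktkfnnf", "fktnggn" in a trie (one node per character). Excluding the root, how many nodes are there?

For each word, the new-node count is its length minus the longest prefix already in the trie:
  "kkttkftgnnk" → 11 new (k, k, t, t, k, f, t, g, n, n, k)
  "fkn" → 3 new (f, k, n)
  "fkgnnnkfn" → prefix "fk" already present; 7 new (g, n, n, n, k, f, n)
  "kkttkf" → prefix "kkttkf" already present; 0 new (none)
  "kkttkkngt" → prefix "kkttk" already present; 4 new (k, n, g, t)
  "kkttkkgf" → prefix "kkttkk" already present; 2 new (g, f)
  "kkttkftgn" → prefix "kkttkftgn" already present; 0 new (none)
  "kkttkk" → prefix "kkttkk" already present; 0 new (none)
  "kkttkkgkggg" → prefix "kkttkkg" already present; 4 new (k, g, g, g)
  "fktkfffk" → prefix "fk" already present; 6 new (t, k, f, f, f, k)
  "fkttfg" → prefix "fkt" already present; 3 new (t, f, g)
  "fktkfnntg" → prefix "fktkf" already present; 4 new (n, n, t, g)
  "kff" → prefix "k" already present; 2 new (f, f)
  "kkttfgtt" → prefix "kktt" already present; 4 new (f, g, t, t)
  "fktkfnntn" → prefix "fktkfnnt" already present; 1 new (n)
  "kktkkktgtn" → prefix "kkt" already present; 7 new (k, k, k, t, g, t, n)
  "kfgft" → prefix "kf" already present; 3 new (g, f, t)
  "kkttkkg" → prefix "kkttkkg" already present; 0 new (none)
  "fktkfnnf" → prefix "fktkfnn" already present; 1 new (f)
  "fktnggn" → prefix "fkt" already present; 4 new (n, g, g, n)
Total nodes = 11 + 3 + 7 + 0 + 4 + 2 + 0 + 0 + 4 + 6 + 3 + 4 + 2 + 4 + 1 + 7 + 3 + 0 + 1 + 4 = 66

66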